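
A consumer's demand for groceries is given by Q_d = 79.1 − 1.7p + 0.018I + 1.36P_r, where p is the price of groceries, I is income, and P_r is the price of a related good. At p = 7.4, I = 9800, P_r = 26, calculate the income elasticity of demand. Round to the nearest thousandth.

0.634

Substituting, Q_d = 79.1 − 1.7(7.4) + 0.018(9800) + 1.36(26) = 79.1 − 12.58 + 176.4 + 35.36 = 278.28.
∂Q_d/∂I = +0.018, so E_I = 0.018·(9800/278.28) ≈ 0.634.
E_I ∈ (0,1): normal good (necessity).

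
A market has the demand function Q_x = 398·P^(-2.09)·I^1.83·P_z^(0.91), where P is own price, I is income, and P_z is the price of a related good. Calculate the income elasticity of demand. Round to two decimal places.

For a Cobb–Douglas (constant-elasticity) form Q_x = A·I^α·…, the elasticity with respect to I equals the exponent α at every point.
Here the exponent on I is 1.83, so the income elasticity of demand is 1.83.

1.83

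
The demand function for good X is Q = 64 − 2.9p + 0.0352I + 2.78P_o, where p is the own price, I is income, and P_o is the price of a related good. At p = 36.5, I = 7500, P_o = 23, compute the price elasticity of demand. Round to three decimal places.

-0.370

Q = 64 − 2.9(36.5) + 0.0352(7500) + 2.78(23) = 64 − 105.85 + 264 + 63.94 = 286.09.
∂Q/∂p = −2.9, so E_p = (−2.9)·(36.5/286.09) ≈ -0.370.
|E_p| < 1: demand is inelastic.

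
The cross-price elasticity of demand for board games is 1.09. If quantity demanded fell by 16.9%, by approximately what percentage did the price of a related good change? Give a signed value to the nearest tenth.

-15.5

%ΔQ ≈ E × %ΔP_y ⇒ %ΔP_y = %ΔQ / E = (-16.9%)/(1.09) ≈ -15.5%.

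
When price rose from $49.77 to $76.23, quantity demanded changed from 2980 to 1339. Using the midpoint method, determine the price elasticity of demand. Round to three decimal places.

-1.809

%Δq = (1339 − 2980)/[(2980 + 1339)/2] = -1641/2159.5 ≈ -0.7599.
%Δp = (76.23 − 49.77)/[(49.77 + 76.23)/2] = 26.46/63 ≈ 0.4200.
Arc elasticity E = %Δq/%Δp ≈ -0.7599/0.4200 ≈ -1.809.
|E| > 1: demand is elastic over this range.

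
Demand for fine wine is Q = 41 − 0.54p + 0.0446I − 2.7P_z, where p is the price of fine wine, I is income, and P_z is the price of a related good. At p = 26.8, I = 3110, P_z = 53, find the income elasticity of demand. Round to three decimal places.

6.267

Substituting, Q = 41 − 0.54(26.8) + 0.0446(3110) − 2.7(53) = 41 − 14.472 + 138.706 − 143.1 = 22.134.
∂Q/∂I = +0.0446, so E_I = 0.0446·(3110/22.134) ≈ 6.267.
E_I > 1: normal good (luxury).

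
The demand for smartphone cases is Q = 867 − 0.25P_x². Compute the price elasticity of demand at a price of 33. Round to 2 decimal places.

At P_x = 33, Q = 594.75.
dQ/dP_x = −2·0.25·P_x = −16.5.
Point elasticity E = (dQ/dP_x)·(P_x/Q) = -16.5 × 33/594.75 ≈ -0.92.
|E| < 1, so demand is inelastic at this price.

-0.92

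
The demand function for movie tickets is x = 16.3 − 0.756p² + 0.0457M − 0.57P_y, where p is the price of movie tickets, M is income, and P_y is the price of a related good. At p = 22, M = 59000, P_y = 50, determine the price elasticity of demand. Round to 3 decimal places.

-0.316

At the given point, x = 16.3 − 0.756(22)² + 0.0457(59000) − 0.57(50) = 16.3 − 365.904 + 2696.3 − 28.5 = 2318.196.
∂x/∂p = −2·0.756·p = -33.264, so E_p = -33.264·(22/2318.196) ≈ -0.316.
|E_p| < 1: demand is inelastic.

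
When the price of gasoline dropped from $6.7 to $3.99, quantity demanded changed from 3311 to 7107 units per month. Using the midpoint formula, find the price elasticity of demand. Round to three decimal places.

%ΔQ = (7107 − 3311)/[(3311 + 7107)/2] = 3796/5209 ≈ 0.7287.
%Δp = (3.99 − 6.7)/[(6.7 + 3.99)/2] = -2.71/5.345 ≈ -0.5070.
Arc elasticity E = %ΔQ/%Δp ≈ 0.7287/-0.5070 ≈ -1.437.
|E| > 1: demand is elastic over this range.

-1.437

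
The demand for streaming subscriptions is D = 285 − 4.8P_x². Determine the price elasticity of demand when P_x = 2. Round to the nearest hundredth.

-0.14

At P_x = 2, D = 265.8.
dD/dP_x = −2·4.8·P_x = −19.2.
Point elasticity E = (dD/dP_x)·(P_x/D) = -19.2 × 2/265.8 ≈ -0.14.
|E| < 1, so demand is inelastic at this price.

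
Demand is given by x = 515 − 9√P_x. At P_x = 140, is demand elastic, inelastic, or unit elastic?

inelastic

At P_x = 140, x = 408.5106.
dx/dP_x = −9/(2√P_x) = −9/(2·11.8322).
Point elasticity E = (dx/dP_x)·(P_x/x) = -0.3803 × 140/408.5106 ≈ -0.130.
|E| ≈ 0.130 < 1, so demand is inelastic.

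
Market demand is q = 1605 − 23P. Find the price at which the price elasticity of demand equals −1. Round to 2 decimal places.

34.89

For linear demand q = a − bP, E = −bP/(a − bP). |E| = 1 ⇒ bP = a − bP ⇒ P = a/(2b).
P = 1605/(2·23) ≈ 34.89.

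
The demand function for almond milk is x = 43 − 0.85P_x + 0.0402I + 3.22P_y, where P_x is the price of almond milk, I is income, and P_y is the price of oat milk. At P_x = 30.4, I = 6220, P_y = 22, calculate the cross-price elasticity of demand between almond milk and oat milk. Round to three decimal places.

0.210

Evaluating quantity at (P_x, I, P_y) gives x = 43 − 0.85(30.4) + 0.0402(6220) + 3.22(22) = 43 − 25.84 + 250.044 + 70.84 = 338.044.
∂x/∂P_y = +3.22, so E_xy = 3.22·(22/338.044) ≈ 0.210.
E_xy > 0: the goods are substitutes.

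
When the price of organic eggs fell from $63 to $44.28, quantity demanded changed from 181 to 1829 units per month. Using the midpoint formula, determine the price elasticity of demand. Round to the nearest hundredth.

-4.70

%ΔQ = (1829 − 181)/[(181 + 1829)/2] = 1648/1005 ≈ 1.6398.
%Δp = (44.28 − 63)/[(63 + 44.28)/2] = -18.72/53.64 ≈ -0.3490.
Arc elasticity E = %ΔQ/%Δp ≈ 1.6398/-0.3490 ≈ -4.70.
|E| > 1: demand is elastic over this range.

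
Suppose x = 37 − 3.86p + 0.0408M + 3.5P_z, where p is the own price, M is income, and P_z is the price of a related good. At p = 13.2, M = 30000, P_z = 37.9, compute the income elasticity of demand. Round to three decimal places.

x = 37 − 3.86(13.2) + 0.0408(30000) + 3.5(37.9) = 37 − 50.952 + 1224 + 132.65 = 1342.698.
∂x/∂M = +0.0408, so E_I = 0.0408·(30000/1342.698) ≈ 0.912.
E_I ∈ (0,1): normal good (necessity).

0.912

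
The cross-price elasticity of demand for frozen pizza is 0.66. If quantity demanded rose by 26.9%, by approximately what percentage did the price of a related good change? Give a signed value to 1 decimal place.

40.8

%ΔQ ≈ E × %ΔP_y ⇒ %ΔP_y = %ΔQ / E = (26.9%)/(0.66) ≈ 40.8%.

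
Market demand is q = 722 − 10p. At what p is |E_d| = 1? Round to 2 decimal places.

For linear demand q = a − bp, E = −bp/(a − bp). |E| = 1 ⇒ bp = a − bp ⇒ p = a/(2b).
p = 722/(2·10) = 36.10.

36.10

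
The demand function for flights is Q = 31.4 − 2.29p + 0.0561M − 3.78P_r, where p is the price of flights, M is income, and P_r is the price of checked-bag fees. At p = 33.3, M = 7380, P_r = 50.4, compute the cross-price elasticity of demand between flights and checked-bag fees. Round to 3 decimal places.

-1.066

Q = 31.4 − 2.29(33.3) + 0.0561(7380) − 3.78(50.4) = 31.4 − 76.257 + 414.018 − 190.512 = 178.649.
∂Q/∂P_r = −3.78, so E_xy = -3.78·(50.4/178.649) ≈ -1.066.
E_xy < 0: the goods are complements.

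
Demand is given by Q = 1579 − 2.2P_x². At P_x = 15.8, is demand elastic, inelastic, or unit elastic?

elastic

At P_x = 15.8, Q = 1029.792.
dQ/dP_x = −2·2.2·P_x = −69.52.
Point elasticity E = (dQ/dP_x)·(P_x/Q) = -69.52 × 15.8/1029.792 ≈ -1.067.
|E| ≈ 1.067 > 1, so demand is elastic.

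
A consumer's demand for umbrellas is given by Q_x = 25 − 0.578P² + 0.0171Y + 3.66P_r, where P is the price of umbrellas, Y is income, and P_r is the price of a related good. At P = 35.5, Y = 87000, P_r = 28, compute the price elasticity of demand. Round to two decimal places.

-1.64

At the given point, Q_x = 25 − 0.578(35.5)² + 0.0171(87000) + 3.66(28) = 25 − 728.4245 + 1487.7 + 102.48 = 886.7555.
∂Q_x/∂P = −2·0.578·P = -41.038, so E_p = -41.038·(35.5/886.7555) ≈ -1.64.
|E_p| > 1: demand is elastic.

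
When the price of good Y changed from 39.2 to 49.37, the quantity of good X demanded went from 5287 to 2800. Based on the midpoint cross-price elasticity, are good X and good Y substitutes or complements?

complements

%ΔQ_x = (2800 − 5287)/[(5287+2800)/2] = -2487/4043.5 ≈ -0.6151.
%ΔP_y = (49.37 − 39.2)/[(39.2+49.37)/2] ≈ 0.2296.
E_xy = -0.6151/0.2296 ≈ -2.678.
E_xy < 0, so the goods are complements.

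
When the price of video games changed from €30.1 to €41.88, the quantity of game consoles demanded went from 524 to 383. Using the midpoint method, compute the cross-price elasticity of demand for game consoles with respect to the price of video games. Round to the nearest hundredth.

-0.95

%ΔQ_x = (383 − 524)/[(524+383)/2] = -141/453.5 ≈ -0.3109.
%ΔP_y = (41.88 − 30.1)/[(30.1+41.88)/2] ≈ 0.3273.
E_xy = -0.3109/0.3273 ≈ -0.95.
E_xy < 0, so game consoles and video games are complements.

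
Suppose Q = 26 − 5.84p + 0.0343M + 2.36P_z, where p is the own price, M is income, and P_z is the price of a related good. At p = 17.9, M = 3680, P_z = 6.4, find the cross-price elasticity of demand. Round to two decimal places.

0.24

Evaluating quantity at (p, M, P_z) gives Q = 26 − 5.84(17.9) + 0.0343(3680) + 2.36(6.4) = 26 − 104.536 + 126.224 + 15.104 = 62.792.
∂Q/∂P_z = +2.36, so E_xy = 2.36·(6.4/62.792) ≈ 0.24.
E_xy > 0: the goods are substitutes.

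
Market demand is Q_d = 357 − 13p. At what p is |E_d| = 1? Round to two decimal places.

13.73

For linear demand Q_d = a − bp, E = −bp/(a − bp). |E| = 1 ⇒ bp = a − bp ⇒ p = a/(2b).
p = 357/(2·13) ≈ 13.73.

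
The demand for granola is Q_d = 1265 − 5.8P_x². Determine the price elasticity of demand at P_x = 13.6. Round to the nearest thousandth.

-11.161

At P_x = 13.6, Q_d = 192.232.
dQ_d/dP_x = −2·5.8·P_x = −157.76.
Point elasticity E = (dQ_d/dP_x)·(P_x/Q_d) = -157.76 × 13.6/192.232 ≈ -11.161.
|E| > 1, so demand is elastic at this price.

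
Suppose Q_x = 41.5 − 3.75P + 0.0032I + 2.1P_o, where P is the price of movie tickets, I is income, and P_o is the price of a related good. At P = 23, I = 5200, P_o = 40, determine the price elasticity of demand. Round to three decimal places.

-1.543

Q_x = 41.5 − 3.75(23) + 0.0032(5200) + 2.1(40) = 41.5 − 86.25 + 16.64 + 84 = 55.89.
∂Q_x/∂P = −3.75, so E_p = (−3.75)·(23/55.89) ≈ -1.543.
|E_p| > 1: demand is elastic.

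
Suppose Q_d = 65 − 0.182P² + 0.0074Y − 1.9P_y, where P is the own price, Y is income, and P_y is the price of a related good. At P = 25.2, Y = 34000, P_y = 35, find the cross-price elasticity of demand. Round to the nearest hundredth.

First evaluate Q_d: 65 − 0.182(25.2)² + 0.0074(34000) − 1.9(35) = 65 − 115.5773 + 251.6 − 66.5 = 134.5227.
∂Q_d/∂P_y = −1.9, so E_xy = -1.9·(35/134.5227) ≈ -0.49.
E_xy < 0: the goods are complements.

-0.49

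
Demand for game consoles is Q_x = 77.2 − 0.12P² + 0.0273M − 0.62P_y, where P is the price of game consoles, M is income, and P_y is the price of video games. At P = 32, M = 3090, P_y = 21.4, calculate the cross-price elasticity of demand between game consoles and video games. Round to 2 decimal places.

Q_x = 77.2 − 0.12(32)² + 0.0273(3090) − 0.62(21.4) = 77.2 − 122.88 + 84.357 − 13.268 = 25.409.
∂Q_x/∂P_y = −0.62, so E_xy = -0.62·(21.4/25.409) ≈ -0.52.
E_xy < 0: the goods are complements.

-0.52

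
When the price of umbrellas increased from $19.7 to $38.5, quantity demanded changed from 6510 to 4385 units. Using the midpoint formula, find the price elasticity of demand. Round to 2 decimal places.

%ΔQ = (4385 − 6510)/[(6510 + 4385)/2] = -2125/5447.5 ≈ -0.3901.
%ΔP = (38.5 − 19.7)/[(19.7 + 38.5)/2] = 18.8/29.1 ≈ 0.6460.
Arc elasticity E = %ΔQ/%ΔP ≈ -0.3901/0.6460 ≈ -0.60.
|E| < 1: demand is inelastic over this range.

-0.60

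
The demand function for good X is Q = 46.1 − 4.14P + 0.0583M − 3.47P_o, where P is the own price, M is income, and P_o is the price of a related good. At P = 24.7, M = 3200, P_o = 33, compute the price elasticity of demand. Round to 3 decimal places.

-6.435

Substituting, Q = 46.1 − 4.14(24.7) + 0.0583(3200) − 3.47(33) = 46.1 − 102.258 + 186.56 − 114.51 = 15.892.
∂Q/∂P = −4.14, so E_p = (−4.14)·(24.7/15.892) ≈ -6.435.
|E_p| > 1: demand is elastic.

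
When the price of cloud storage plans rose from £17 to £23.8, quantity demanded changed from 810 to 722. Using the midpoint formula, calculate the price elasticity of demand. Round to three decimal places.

-0.345

%ΔQ = (722 − 810)/[(810 + 722)/2] = -88/766 ≈ -0.1149.
%Δp = (23.8 − 17)/[(17 + 23.8)/2] = 6.8/20.4 ≈ 0.3333.
Arc elasticity E = %ΔQ/%Δp ≈ -0.1149/0.3333 ≈ -0.345.
|E| < 1: demand is inelastic over this range.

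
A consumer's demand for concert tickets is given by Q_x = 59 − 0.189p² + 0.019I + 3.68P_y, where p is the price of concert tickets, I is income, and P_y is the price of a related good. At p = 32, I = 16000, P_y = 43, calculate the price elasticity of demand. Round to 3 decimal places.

At the given point, Q_x = 59 − 0.189(32)² + 0.019(16000) + 3.68(43) = 59 − 193.536 + 304 + 158.24 = 327.704.
∂Q_x/∂p = −2·0.189·p = -12.096, so E_p = -12.096·(32/327.704) ≈ -1.181.
|E_p| > 1: demand is elastic.

-1.181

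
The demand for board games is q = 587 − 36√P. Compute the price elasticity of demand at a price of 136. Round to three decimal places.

At P = 136, q = 167.1715.
dq/dP = −36/(2√P) = −36/(2·11.6619).
Point elasticity E = (dq/dP)·(P/q) = -1.5435 × 136/167.1715 ≈ -1.256.
|E| > 1, so demand is elastic at this price.

-1.256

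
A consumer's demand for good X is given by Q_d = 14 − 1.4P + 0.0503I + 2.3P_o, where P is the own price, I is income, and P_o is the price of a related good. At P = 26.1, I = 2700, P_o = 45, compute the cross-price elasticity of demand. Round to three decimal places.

Evaluating quantity at (P, I, P_o) gives Q_d = 14 − 1.4(26.1) + 0.0503(2700) + 2.3(45) = 14 − 36.54 + 135.81 + 103.5 = 216.77.
∂Q_d/∂P_o = +2.3, so E_xy = 2.3·(45/216.77) ≈ 0.477.
E_xy > 0: the goods are substitutes.

0.477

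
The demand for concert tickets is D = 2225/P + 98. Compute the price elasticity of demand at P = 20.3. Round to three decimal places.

At P = 20.3, D = 207.6059.
dD/dP = −2225/P² = −5.3993.
Point elasticity E = (dD/dP)·(P/D) = -5.3993 × 20.3/207.6059 ≈ -0.528.
|E| < 1, so demand is inelastic at this price.

-0.528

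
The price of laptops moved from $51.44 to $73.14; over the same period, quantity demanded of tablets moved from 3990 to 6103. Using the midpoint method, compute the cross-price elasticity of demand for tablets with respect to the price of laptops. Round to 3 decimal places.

1.202

%ΔQ_x = (6103 − 3990)/[(3990+6103)/2] = 2113/5046.5 ≈ 0.4187.
%ΔP_y = (73.14 − 51.44)/[(51.44+73.14)/2] ≈ 0.3484.
E_xy = 0.4187/0.3484 ≈ 1.202.
E_xy > 0, so tablets and laptops are substitutes.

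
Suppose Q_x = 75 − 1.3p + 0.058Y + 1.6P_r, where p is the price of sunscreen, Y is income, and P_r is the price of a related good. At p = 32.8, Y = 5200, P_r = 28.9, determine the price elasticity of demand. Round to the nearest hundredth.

First evaluate Q_x: 75 − 1.3(32.8) + 0.058(5200) + 1.6(28.9) = 75 − 42.64 + 301.6 + 46.24 = 380.2.
∂Q_x/∂p = −1.3, so E_p = (−1.3)·(32.8/380.2) ≈ -0.11.
|E_p| < 1: demand is inelastic.

-0.11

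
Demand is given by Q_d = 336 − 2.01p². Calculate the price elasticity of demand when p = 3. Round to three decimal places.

At p = 3, Q_d = 317.91.
dQ_d/dp = −2·2.01·p = −12.06.
Point elasticity E = (dQ_d/dp)·(p/Q_d) = -12.06 × 3/317.91 ≈ -0.114.
|E| < 1, so demand is inelastic at this price.

-0.114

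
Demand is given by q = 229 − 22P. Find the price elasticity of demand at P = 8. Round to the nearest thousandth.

-3.321

At P = 8, q = 53.
dq/dP = −22.
Point elasticity E = (dq/dP)·(P/q) = -22 × 8/53 ≈ -3.321.
|E| > 1, so demand is elastic at this price.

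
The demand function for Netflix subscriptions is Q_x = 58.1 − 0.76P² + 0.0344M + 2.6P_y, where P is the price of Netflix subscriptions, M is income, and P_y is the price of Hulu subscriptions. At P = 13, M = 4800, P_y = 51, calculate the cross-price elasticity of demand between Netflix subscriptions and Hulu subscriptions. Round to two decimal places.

0.58

First evaluate Q_x: 58.1 − 0.76(13)² + 0.0344(4800) + 2.6(51) = 58.1 − 128.44 + 165.12 + 132.6 = 227.38.
∂Q_x/∂P_y = +2.6, so E_xy = 2.6·(51/227.38) ≈ 0.58.
E_xy > 0: the goods are substitutes.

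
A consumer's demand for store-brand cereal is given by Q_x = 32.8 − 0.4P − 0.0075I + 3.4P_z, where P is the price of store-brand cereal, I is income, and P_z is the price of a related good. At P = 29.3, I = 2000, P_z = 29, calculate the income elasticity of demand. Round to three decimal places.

-0.143

Evaluating quantity at (P, I, P_z) gives Q_x = 32.8 − 0.4(29.3) − 0.0075(2000) + 3.4(29) = 32.8 − 11.72 − 15 + 98.6 = 104.68.
∂Q_x/∂I = −0.0075, so E_I = -0.0075·(2000/104.68) ≈ -0.143.
E_I < 0: inferior good.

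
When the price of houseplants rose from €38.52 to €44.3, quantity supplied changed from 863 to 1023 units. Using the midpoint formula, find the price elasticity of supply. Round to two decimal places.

1.22

%ΔQ = (1023 − 863)/[(863 + 1023)/2] = 160/943 ≈ 0.1697.
%Δp = (44.3 − 38.52)/[(38.52 + 44.3)/2] = 5.78/41.41 ≈ 0.1396.
Arc elasticity E = %ΔQ/%Δp ≈ 0.1697/0.1396 ≈ 1.22.
|E| > 1: supply is elastic over this range.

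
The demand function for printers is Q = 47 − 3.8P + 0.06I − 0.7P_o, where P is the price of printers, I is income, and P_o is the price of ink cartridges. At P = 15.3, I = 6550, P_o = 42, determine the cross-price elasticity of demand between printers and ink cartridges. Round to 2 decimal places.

First evaluate Q: 47 − 3.8(15.3) + 0.06(6550) − 0.7(42) = 47 − 58.14 + 393 − 29.4 = 352.46.
∂Q/∂P_o = −0.7, so E_xy = -0.7·(42/352.46) ≈ -0.08.
E_xy < 0: the goods are complements.

-0.08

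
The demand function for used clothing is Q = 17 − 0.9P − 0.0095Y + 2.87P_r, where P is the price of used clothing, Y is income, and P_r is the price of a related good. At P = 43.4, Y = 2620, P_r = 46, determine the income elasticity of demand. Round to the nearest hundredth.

Substituting, Q = 17 − 0.9(43.4) − 0.0095(2620) + 2.87(46) = 17 − 39.06 − 24.89 + 132.02 = 85.07.
∂Q/∂Y = −0.0095, so E_I = -0.0095·(2620/85.07) ≈ -0.29.
E_I < 0: inferior good.

-0.29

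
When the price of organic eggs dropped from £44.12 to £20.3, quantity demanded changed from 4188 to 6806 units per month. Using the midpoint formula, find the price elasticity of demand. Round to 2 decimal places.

%ΔQ = (6806 − 4188)/[(4188 + 6806)/2] = 2618/5497 ≈ 0.4763.
%ΔP = (20.3 − 44.12)/[(44.12 + 20.3)/2] = -23.82/32.21 ≈ -0.7395.
Arc elasticity E = %ΔQ/%ΔP ≈ 0.4763/-0.7395 ≈ -0.64.
|E| < 1: demand is inelastic over this range.

-0.64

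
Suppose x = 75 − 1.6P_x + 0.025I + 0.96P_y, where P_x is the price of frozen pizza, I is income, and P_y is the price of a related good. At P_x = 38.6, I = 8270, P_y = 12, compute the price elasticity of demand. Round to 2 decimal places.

-0.27

Substituting, x = 75 − 1.6(38.6) + 0.025(8270) + 0.96(12) = 75 − 61.76 + 206.75 + 11.52 = 231.51.
∂x/∂P_x = −1.6, so E_p = (−1.6)·(38.6/231.51) ≈ -0.27.
|E_p| < 1: demand is inelastic.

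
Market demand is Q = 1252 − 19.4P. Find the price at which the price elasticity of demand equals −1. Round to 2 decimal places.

32.27

For linear demand Q = a − bP, E = −bP/(a − bP). |E| = 1 ⇒ bP = a − bP ⇒ P = a/(2b).
P = 1252/(2·19.4) ≈ 32.27.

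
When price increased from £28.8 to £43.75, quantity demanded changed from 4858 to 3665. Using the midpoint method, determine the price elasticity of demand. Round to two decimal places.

%Δq = (3665 − 4858)/[(4858 + 3665)/2] = -1193/4261.5 ≈ -0.2799.
%Δp = (43.75 − 28.8)/[(28.8 + 43.75)/2] = 14.95/36.275 ≈ 0.4121.
Arc elasticity E = %Δq/%Δp ≈ -0.2799/0.4121 ≈ -0.68.
|E| < 1: demand is inelastic over this range.

-0.68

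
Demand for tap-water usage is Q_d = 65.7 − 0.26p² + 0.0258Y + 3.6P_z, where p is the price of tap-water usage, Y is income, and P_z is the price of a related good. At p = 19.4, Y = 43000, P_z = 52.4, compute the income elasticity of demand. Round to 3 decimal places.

Substituting, Q_d = 65.7 − 0.26(19.4)² + 0.0258(43000) + 3.6(52.4) = 65.7 − 97.8536 + 1109.4 + 188.64 = 1265.8864.
∂Q_d/∂Y = +0.0258, so E_I = 0.0258·(43000/1265.8864) ≈ 0.876.
E_I ∈ (0,1): normal good (necessity).

0.876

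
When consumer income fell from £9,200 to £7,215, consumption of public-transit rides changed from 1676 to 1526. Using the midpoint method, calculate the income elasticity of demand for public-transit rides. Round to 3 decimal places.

0.387

%ΔQ = (1526 − 1676)/[(1676+1526)/2] = -150/1601 ≈ -0.0937.
%ΔM = (7,215 − 9,200)/[(9,200+7,215)/2] = -1985/8207.5 ≈ -0.2419.
E_I = %ΔQ/%ΔM ≈ 0.387.
E_I ∈ (0,1): normal good (necessity).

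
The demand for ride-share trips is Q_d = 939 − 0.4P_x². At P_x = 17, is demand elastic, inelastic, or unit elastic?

inelastic

At P_x = 17, Q_d = 823.4.
dQ_d/dP_x = −2·0.4·P_x = −13.6.
Point elasticity E = (dQ_d/dP_x)·(P_x/Q_d) = -13.6 × 17/823.4 ≈ -0.281.
|E| ≈ 0.281 < 1, so demand is inelastic.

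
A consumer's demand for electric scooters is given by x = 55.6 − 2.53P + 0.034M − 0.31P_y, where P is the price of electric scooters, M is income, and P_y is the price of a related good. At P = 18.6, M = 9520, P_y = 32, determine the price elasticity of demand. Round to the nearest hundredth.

-0.15

At the given point, x = 55.6 − 2.53(18.6) + 0.034(9520) − 0.31(32) = 55.6 − 47.058 + 323.68 − 9.92 = 322.302.
∂x/∂P = −2.53, so E_p = (−2.53)·(18.6/322.302) ≈ -0.15.
|E_p| < 1: demand is inelastic.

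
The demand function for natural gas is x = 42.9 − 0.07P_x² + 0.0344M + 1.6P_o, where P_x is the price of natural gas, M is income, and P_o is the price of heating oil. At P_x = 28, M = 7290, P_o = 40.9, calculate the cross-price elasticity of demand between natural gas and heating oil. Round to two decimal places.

Substituting, x = 42.9 − 0.07(28)² + 0.0344(7290) + 1.6(40.9) = 42.9 − 54.88 + 250.776 + 65.44 = 304.236.
∂x/∂P_o = +1.6, so E_xy = 1.6·(40.9/304.236) ≈ 0.22.
E_xy > 0: the goods are substitutes.

0.22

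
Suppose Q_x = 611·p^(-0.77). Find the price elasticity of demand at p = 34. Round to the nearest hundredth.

For a Cobb–Douglas (constant-elasticity) form Q_x = A·p^α·…, the elasticity with respect to p equals the exponent α at every point.
Here the exponent on p is -0.77, so the price elasticity of demand is -0.77.

-0.77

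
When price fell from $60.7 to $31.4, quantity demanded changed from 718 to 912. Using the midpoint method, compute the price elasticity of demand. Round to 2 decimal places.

-0.37

%Δq = (912 − 718)/[(718 + 912)/2] = 194/815 ≈ 0.2380.
%Δp = (31.4 − 60.7)/[(60.7 + 31.4)/2] = -29.3/46.05 ≈ -0.6363.
Arc elasticity E = %Δq/%Δp ≈ 0.2380/-0.6363 ≈ -0.37.
|E| < 1: demand is inelastic over this range.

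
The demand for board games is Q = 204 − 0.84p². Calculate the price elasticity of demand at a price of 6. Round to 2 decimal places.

-0.35

At p = 6, Q = 173.76.
dQ/dp = −2·0.84·p = −10.08.
Point elasticity E = (dQ/dp)·(p/Q) = -10.08 × 6/173.76 ≈ -0.35.
|E| < 1, so demand is inelastic at this price.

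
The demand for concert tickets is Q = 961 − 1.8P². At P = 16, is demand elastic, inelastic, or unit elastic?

elastic

At P = 16, Q = 500.2.
dQ/dP = −2·1.8·P = −57.6.
Point elasticity E = (dQ/dP)·(P/Q) = -57.6 × 16/500.2 ≈ -1.842.
|E| ≈ 1.842 > 1, so demand is elastic.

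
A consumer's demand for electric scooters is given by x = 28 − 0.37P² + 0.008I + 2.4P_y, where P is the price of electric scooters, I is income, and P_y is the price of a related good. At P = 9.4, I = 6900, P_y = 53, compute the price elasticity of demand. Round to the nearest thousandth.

-0.368

Substituting, x = 28 − 0.37(9.4)² + 0.008(6900) + 2.4(53) = 28 − 32.6932 + 55.2 + 127.2 = 177.7068.
∂x/∂P = −2·0.37·P = -6.956, so E_p = -6.956·(9.4/177.7068) ≈ -0.368.
|E_p| < 1: demand is inelastic.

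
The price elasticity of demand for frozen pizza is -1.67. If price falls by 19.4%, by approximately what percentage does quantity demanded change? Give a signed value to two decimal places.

32.40

%ΔQ ≈ E × %ΔP = (-1.67) × (-19.4%) ≈ 32.40%.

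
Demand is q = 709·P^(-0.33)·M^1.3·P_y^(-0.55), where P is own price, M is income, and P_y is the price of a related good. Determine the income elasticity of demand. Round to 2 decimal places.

For a Cobb–Douglas (constant-elasticity) form q = A·M^α·…, the elasticity with respect to M equals the exponent α at every point.
Here the exponent on M is 1.3, so the income elasticity of demand is 1.30.

1.30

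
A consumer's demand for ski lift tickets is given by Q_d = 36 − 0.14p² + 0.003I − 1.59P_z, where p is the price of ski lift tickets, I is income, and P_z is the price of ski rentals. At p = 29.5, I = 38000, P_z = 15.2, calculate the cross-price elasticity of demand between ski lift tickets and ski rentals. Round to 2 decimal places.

Q_d = 36 − 0.14(29.5)² + 0.003(38000) − 1.59(15.2) = 36 − 121.835 + 114 − 24.168 = 3.997.
∂Q_d/∂P_z = −1.59, so E_xy = -1.59·(15.2/3.997) ≈ -6.05.
E_xy < 0: the goods are complements.

-6.05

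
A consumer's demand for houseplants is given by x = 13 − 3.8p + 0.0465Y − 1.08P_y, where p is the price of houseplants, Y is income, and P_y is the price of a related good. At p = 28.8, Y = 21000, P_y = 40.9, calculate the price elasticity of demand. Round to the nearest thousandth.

x = 13 − 3.8(28.8) + 0.0465(21000) − 1.08(40.9) = 13 − 109.44 + 976.5 − 44.172 = 835.888.
∂x/∂p = −3.8, so E_p = (−3.8)·(28.8/835.888) ≈ -0.131.
|E_p| < 1: demand is inelastic.

-0.131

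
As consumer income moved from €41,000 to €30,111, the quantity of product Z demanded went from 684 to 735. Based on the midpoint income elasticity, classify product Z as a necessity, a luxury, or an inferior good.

inferior

%ΔQ = (735 − 684)/[(684+735)/2] = 51/709.5 ≈ 0.0719.
%ΔI = (30,111 − 41,000)/[(41,000+30,111)/2] = -10889/35555.5 ≈ -0.3063.
E_I = %ΔQ/%ΔI ≈ -0.235.
E_I < 0: inferior good.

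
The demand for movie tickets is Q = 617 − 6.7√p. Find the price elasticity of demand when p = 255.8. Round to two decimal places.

-0.11

At p = 255.8, Q = 509.8419.
dQ/dp = −6.7/(2√p) = −6.7/(2·15.9937).
Point elasticity E = (dQ/dp)·(p/Q) = -0.2095 × 255.8/509.8419 ≈ -0.11.
|E| < 1, so demand is inelastic at this price.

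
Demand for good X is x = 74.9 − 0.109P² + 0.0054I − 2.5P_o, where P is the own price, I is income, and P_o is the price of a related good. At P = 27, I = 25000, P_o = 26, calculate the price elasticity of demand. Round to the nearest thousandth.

-2.429

Evaluating quantity at (P, I, P_o) gives x = 74.9 − 0.109(27)² + 0.0054(25000) − 2.5(26) = 74.9 − 79.461 + 135 − 65 = 65.439.
∂x/∂P = −2·0.109·P = -5.886, so E_p = -5.886·(27/65.439) ≈ -2.429.
|E_p| > 1: demand is elastic.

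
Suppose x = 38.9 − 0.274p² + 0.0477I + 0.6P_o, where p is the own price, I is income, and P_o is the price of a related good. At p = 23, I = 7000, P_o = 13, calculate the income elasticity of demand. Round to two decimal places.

Evaluating quantity at (p, I, P_o) gives x = 38.9 − 0.274(23)² + 0.0477(7000) + 0.6(13) = 38.9 − 144.946 + 333.9 + 7.8 = 235.654.
∂x/∂I = +0.0477, so E_I = 0.0477·(7000/235.654) ≈ 1.42.
E_I > 1: normal good (luxury).

1.42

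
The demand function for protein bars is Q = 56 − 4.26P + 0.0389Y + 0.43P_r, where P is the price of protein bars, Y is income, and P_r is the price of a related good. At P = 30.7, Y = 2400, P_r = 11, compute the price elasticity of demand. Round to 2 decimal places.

Substituting, Q = 56 − 4.26(30.7) + 0.0389(2400) + 0.43(11) = 56 − 130.782 + 93.36 + 4.73 = 23.308.
∂Q/∂P = −4.26, so E_p = (−4.26)·(30.7/23.308) ≈ -5.61.
|E_p| > 1: demand is elastic.

-5.61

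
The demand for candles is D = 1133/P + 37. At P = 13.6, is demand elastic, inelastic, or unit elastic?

inelastic

At P = 13.6, D = 120.3088.
dD/dP = −1133/P² = −6.1256.
Point elasticity E = (dD/dP)·(P/D) = -6.1256 × 13.6/120.3088 ≈ -0.692.
|E| ≈ 0.692 < 1, so demand is inelastic.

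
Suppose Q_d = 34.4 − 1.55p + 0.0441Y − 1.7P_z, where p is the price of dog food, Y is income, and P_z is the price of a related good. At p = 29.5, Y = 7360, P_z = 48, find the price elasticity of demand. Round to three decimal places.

-0.197

Substituting, Q_d = 34.4 − 1.55(29.5) + 0.0441(7360) − 1.7(48) = 34.4 − 45.725 + 324.576 − 81.6 = 231.651.
∂Q_d/∂p = −1.55, so E_p = (−1.55)·(29.5/231.651) ≈ -0.197.
|E_p| < 1: demand is inelastic.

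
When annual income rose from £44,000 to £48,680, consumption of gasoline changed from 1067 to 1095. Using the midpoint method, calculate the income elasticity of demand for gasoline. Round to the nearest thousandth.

%ΔQ = (1095 − 1067)/[(1067+1095)/2] = 28/1081 ≈ 0.0259.
%ΔI = (48,680 − 44,000)/[(44,000+48,680)/2] = 4680/46340 ≈ 0.1010.
E_I = %ΔQ/%ΔI ≈ 0.256.
E_I ∈ (0,1): normal good (necessity).

0.256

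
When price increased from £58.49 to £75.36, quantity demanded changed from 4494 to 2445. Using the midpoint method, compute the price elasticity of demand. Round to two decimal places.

-2.34

%ΔQ = (2445 − 4494)/[(4494 + 2445)/2] = -2049/3469.5 ≈ -0.5906.
%ΔP = (75.36 − 58.49)/[(58.49 + 75.36)/2] = 16.87/66.925 ≈ 0.2521.
Arc elasticity E = %ΔQ/%ΔP ≈ -0.5906/0.2521 ≈ -2.34.
|E| > 1: demand is elastic over this range.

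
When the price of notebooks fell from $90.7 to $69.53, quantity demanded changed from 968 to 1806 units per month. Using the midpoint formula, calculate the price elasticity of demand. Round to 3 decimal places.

-2.286

%ΔQ = (1806 − 968)/[(968 + 1806)/2] = 838/1387 ≈ 0.6042.
%ΔP = (69.53 − 90.7)/[(90.7 + 69.53)/2] = -21.17/80.115 ≈ -0.2642.
Arc elasticity E = %ΔQ/%ΔP ≈ 0.6042/-0.2642 ≈ -2.286.
|E| > 1: demand is elastic over this range.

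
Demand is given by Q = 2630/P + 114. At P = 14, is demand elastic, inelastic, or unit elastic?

At P = 14, Q = 301.8571.
dQ/dP = −2630/P² = −13.4184.
Point elasticity E = (dQ/dP)·(P/Q) = -13.4184 × 14/301.8571 ≈ -0.622.
|E| ≈ 0.622 < 1, so demand is inelastic.

inelastic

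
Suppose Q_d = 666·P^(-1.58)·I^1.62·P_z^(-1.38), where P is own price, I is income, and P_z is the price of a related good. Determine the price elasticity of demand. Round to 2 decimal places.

-1.58

For a Cobb–Douglas (constant-elasticity) form Q_d = A·P^α·…, the elasticity with respect to P equals the exponent α at every point.
Here the exponent on P is -1.58, so the price elasticity of demand is -1.58.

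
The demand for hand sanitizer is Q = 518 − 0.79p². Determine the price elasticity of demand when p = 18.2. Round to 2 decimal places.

At p = 18.2, Q = 256.3204.
dQ/dp = −2·0.79·p = −28.756.
Point elasticity E = (dQ/dp)·(p/Q) = -28.756 × 18.2/256.3204 ≈ -2.04.
|E| > 1, so demand is elastic at this price.

-2.04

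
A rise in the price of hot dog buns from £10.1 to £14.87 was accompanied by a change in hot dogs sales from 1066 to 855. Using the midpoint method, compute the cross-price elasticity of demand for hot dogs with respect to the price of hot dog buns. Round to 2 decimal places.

-0.57

%ΔQ_x = (855 − 1066)/[(1066+855)/2] = -211/960.5 ≈ -0.2197.
%ΔP_y = (14.87 − 10.1)/[(10.1+14.87)/2] ≈ 0.3821.
E_xy = -0.2197/0.3821 ≈ -0.57.
E_xy < 0, so hot dogs and hot dog buns are complements.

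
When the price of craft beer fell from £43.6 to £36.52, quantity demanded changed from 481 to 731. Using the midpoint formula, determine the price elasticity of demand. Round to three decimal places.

-2.334

%Δq = (731 − 481)/[(481 + 731)/2] = 250/606 ≈ 0.4125.
%ΔP = (36.52 − 43.6)/[(43.6 + 36.52)/2] = -7.08/40.06 ≈ -0.1767.
Arc elasticity E = %Δq/%ΔP ≈ 0.4125/-0.1767 ≈ -2.334.
|E| > 1: demand is elastic over this range.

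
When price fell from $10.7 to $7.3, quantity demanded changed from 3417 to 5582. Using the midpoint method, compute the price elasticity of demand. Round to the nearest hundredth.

-1.27

%ΔQ = (5582 − 3417)/[(3417 + 5582)/2] = 2165/4499.5 ≈ 0.4812.
%ΔP = (7.3 − 10.7)/[(10.7 + 7.3)/2] = -3.4/9 ≈ -0.3778.
Arc elasticity E = %ΔQ/%ΔP ≈ 0.4812/-0.3778 ≈ -1.27.
|E| > 1: demand is elastic over this range.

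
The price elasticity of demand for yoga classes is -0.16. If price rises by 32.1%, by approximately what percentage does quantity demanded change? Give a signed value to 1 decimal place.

-5.1

%ΔQ ≈ E × %ΔP = (-0.16) × (32.1%) ≈ -5.1%.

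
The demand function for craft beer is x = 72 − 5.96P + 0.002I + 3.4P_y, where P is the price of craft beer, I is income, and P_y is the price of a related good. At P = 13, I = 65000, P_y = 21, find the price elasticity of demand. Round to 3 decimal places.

Evaluating quantity at (P, I, P_y) gives x = 72 − 5.96(13) + 0.002(65000) + 3.4(21) = 72 − 77.48 + 130 + 71.4 = 195.92.
∂x/∂P = −5.96, so E_p = (−5.96)·(13/195.92) ≈ -0.395.
|E_p| < 1: demand is inelastic.

-0.395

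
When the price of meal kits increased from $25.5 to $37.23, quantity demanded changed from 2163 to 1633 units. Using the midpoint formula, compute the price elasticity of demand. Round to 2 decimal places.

%Δq = (1633 − 2163)/[(2163 + 1633)/2] = -530/1898 ≈ -0.2792.
%Δp = (37.23 − 25.5)/[(25.5 + 37.23)/2] = 11.73/31.365 ≈ 0.3740.
Arc elasticity E = %Δq/%Δp ≈ -0.2792/0.3740 ≈ -0.75.
|E| < 1: demand is inelastic over this range.

-0.75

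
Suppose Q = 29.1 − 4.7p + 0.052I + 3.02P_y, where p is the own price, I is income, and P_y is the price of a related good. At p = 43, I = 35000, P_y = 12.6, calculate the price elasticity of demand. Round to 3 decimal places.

-0.120

First evaluate Q: 29.1 − 4.7(43) + 0.052(35000) + 3.02(12.6) = 29.1 − 202.1 + 1820 + 38.052 = 1685.052.
∂Q/∂p = −4.7, so E_p = (−4.7)·(43/1685.052) ≈ -0.120.
|E_p| < 1: demand is inelastic.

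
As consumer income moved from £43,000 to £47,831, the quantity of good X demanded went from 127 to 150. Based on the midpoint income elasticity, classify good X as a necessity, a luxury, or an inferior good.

%ΔQ = (150 − 127)/[(127+150)/2] = 23/138.5 ≈ 0.1661.
%ΔI = (47,831 − 43,000)/[(43,000+47,831)/2] = 4831/45415.5 ≈ 0.1064.
E_I = %ΔQ/%ΔI ≈ 1.561.
E_I > 1: normal good (luxury).

luxury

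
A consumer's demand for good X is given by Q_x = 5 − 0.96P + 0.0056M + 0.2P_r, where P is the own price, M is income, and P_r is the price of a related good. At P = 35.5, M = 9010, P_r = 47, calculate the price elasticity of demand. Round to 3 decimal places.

At the given point, Q_x = 5 − 0.96(35.5) + 0.0056(9010) + 0.2(47) = 5 − 34.08 + 50.456 + 9.4 = 30.776.
∂Q_x/∂P = −0.96, so E_p = (−0.96)·(35.5/30.776) ≈ -1.107.
|E_p| > 1: demand is elastic.

-1.107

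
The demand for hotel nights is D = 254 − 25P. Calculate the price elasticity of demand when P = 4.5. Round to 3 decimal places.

-0.795

At P = 4.5, D = 141.5.
dD/dP = −25.
Point elasticity E = (dD/dP)·(P/D) = -25 × 4.5/141.5 ≈ -0.795.
|E| < 1, so demand is inelastic at this price.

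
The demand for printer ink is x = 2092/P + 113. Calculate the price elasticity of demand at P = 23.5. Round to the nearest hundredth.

-0.44

At P = 23.5, x = 202.0213.
dx/dP = −2092/P² = −3.7881.
Point elasticity E = (dx/dP)·(P/x) = -3.7881 × 23.5/202.0213 ≈ -0.44.
|E| < 1, so demand is inelastic at this price.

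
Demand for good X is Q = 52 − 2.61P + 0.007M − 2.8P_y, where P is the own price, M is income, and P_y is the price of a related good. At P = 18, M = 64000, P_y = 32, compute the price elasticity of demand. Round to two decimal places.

-0.13

At the given point, Q = 52 − 2.61(18) + 0.007(64000) − 2.8(32) = 52 − 46.98 + 448 − 89.6 = 363.42.
∂Q/∂P = −2.61, so E_p = (−2.61)·(18/363.42) ≈ -0.13.
|E_p| < 1: demand is inelastic.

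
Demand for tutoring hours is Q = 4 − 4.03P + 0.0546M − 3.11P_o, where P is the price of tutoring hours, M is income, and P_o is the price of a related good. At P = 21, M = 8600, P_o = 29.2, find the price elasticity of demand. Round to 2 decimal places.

-0.28

Q = 4 − 4.03(21) + 0.0546(8600) − 3.11(29.2) = 4 − 84.63 + 469.56 − 90.812 = 298.118.
∂Q/∂P = −4.03, so E_p = (−4.03)·(21/298.118) ≈ -0.28.
|E_p| < 1: demand is inelastic.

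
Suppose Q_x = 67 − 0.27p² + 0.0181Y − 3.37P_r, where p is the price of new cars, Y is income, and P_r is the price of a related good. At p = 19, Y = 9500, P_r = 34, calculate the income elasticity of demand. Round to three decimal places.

At the given point, Q_x = 67 − 0.27(19)² + 0.0181(9500) − 3.37(34) = 67 − 97.47 + 171.95 − 114.58 = 26.9.
∂Q_x/∂Y = +0.0181, so E_I = 0.0181·(9500/26.9) ≈ 6.392.
E_I > 1: normal good (luxury).

6.392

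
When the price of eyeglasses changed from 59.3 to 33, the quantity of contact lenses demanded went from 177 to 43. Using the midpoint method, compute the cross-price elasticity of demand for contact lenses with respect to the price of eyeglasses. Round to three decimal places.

%ΔQ_x = (43 − 177)/[(177+43)/2] = -134/110 ≈ -1.2182.
%ΔP_y = (33 − 59.3)/[(59.3+33)/2] ≈ -0.5699.
E_xy = -1.2182/-0.5699 ≈ 2.138.
E_xy > 0, so contact lenses and eyeglasses are substitutes.

2.138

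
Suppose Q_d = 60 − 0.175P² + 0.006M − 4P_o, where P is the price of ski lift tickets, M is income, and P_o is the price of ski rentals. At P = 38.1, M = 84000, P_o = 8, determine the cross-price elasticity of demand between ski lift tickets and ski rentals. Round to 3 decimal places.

First evaluate Q_d: 60 − 0.175(38.1)² + 0.006(84000) − 4(8) = 60 − 254.0318 + 504 − 32 = 277.9683.
∂Q_d/∂P_o = −4, so E_xy = -4·(8/277.9683) ≈ -0.115.
E_xy < 0: the goods are complements.

-0.115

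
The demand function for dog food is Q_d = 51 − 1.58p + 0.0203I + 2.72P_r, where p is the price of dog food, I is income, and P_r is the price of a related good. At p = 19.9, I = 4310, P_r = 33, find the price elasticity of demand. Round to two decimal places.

Substituting, Q_d = 51 − 1.58(19.9) + 0.0203(4310) + 2.72(33) = 51 − 31.442 + 87.493 + 89.76 = 196.811.
∂Q_d/∂p = −1.58, so E_p = (−1.58)·(19.9/196.811) ≈ -0.16.
|E_p| < 1: demand is inelastic.

-0.16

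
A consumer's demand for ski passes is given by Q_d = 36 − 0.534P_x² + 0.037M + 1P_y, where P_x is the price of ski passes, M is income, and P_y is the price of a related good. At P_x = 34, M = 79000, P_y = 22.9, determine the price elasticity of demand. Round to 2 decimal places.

First evaluate Q_d: 36 − 0.534(34)² + 0.037(79000) + 1(22.9) = 36 − 617.304 + 2923 + 22.9 = 2364.596.
∂Q_d/∂P_x = −2·0.534·P_x = -36.312, so E_p = -36.312·(34/2364.596) ≈ -0.52.
|E_p| < 1: demand is inelastic.

-0.52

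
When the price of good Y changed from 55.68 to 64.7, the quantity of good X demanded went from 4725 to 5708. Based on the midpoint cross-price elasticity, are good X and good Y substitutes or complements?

substitutes

%ΔQ_x = (5708 − 4725)/[(4725+5708)/2] = 983/5216.5 ≈ 0.1884.
%ΔP_y = (64.7 − 55.68)/[(55.68+64.7)/2] ≈ 0.1499.
E_xy = 0.1884/0.1499 ≈ 1.257.
E_xy > 0, so the goods are substitutes.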